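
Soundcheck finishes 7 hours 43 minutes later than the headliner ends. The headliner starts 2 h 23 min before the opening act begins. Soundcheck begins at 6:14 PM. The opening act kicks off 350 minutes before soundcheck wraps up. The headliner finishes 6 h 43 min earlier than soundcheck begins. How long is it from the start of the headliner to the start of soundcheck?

7 hours 13 minutes

The headliner ends at 6:14 PM − 403 min = 11:31 AM.
Soundcheck ends at 11:31 AM + 463 min = 7:14 PM.
The opening act starts at 7:14 PM − 350 min = 1:24 PM.
The headliner starts at 1:24 PM − 143 min = 11:01 AM.
From 11:01 AM to 6:14 PM is 7 hours 13 minutes.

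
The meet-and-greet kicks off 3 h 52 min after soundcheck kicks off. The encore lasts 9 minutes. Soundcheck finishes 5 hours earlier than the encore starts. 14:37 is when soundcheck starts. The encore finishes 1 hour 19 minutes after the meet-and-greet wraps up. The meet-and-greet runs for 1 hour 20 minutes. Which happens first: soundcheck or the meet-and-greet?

The meet-and-greet starts at 14:37 + 232 min = 18:29.
Soundcheck starts at 14:37 and the meet-and-greet starts at 18:29, so soundcheck is first.

soundcheck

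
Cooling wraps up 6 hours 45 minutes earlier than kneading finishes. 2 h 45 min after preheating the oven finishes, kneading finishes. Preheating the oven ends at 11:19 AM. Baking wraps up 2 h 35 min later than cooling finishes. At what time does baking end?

9:54 AM

Kneading ends at 11:19 AM + 165 min = 2:04 PM.
Cooling ends at 2:04 PM − 405 min = 7:19 AM.
Baking ends at 7:19 AM + 155 min = 9:54 AM.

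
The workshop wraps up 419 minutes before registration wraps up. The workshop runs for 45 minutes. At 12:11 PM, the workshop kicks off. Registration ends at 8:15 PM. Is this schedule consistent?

The workshop ends at 8:15 PM − 419 min = 1:16 PM.
The workshop starts at 1:16 PM − 45 min = 12:31 PM.
But the workshop is also said to start at 12:11 PM — a 20-minute conflict.

No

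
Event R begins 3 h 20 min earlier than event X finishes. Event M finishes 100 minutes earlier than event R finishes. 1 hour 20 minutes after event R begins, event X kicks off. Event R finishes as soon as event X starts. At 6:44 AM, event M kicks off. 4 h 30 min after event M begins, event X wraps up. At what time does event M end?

Event X ends at 6:44 AM + 270 min = 11:14 AM.
Event R starts at 11:14 AM − 200 min = 7:54 AM.
Event X starts at 7:54 AM + 80 min = 9:14 AM.
So event R ends at 9:14 AM.
Event M ends at 9:14 AM − 100 min = 7:34 AM.

7:34 AM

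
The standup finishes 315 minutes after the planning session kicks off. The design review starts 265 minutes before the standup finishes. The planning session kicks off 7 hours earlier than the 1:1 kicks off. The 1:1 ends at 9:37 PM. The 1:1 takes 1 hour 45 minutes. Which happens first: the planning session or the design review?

The 1:1 starts at 9:37 PM − 105 min = 7:52 PM.
The planning session starts at 7:52 PM − 420 min = 12:52 PM.
The standup ends at 12:52 PM + 315 min = 6:07 PM.
The design review starts at 6:07 PM − 265 min = 1:42 PM.
The planning session starts at 12:52 PM and the design review starts at 1:42 PM, so the planning session is first.

the planning session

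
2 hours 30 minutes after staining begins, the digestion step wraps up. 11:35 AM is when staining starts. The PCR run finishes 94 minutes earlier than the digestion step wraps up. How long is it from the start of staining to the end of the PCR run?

56 minutes

The digestion step ends at 11:35 AM + 150 min = 2:05 PM.
The PCR run ends at 2:05 PM − 94 min = 12:31 PM.
From 11:35 AM to 12:31 PM is 56 minutes.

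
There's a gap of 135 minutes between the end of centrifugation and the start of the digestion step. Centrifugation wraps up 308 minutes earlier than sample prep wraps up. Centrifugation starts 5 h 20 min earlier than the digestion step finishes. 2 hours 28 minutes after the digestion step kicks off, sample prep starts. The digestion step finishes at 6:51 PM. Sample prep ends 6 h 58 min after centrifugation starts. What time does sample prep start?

8:04 PM

Centrifugation starts at 6:51 PM − 320 min = 1:31 PM.
Sample prep ends at 1:31 PM + 418 min = 8:29 PM.
Centrifugation ends at 8:29 PM − 308 min = 3:21 PM.
The digestion step starts at 3:21 PM + 135 min = 5:36 PM.
Sample prep starts at 5:36 PM + 148 min = 8:04 PM.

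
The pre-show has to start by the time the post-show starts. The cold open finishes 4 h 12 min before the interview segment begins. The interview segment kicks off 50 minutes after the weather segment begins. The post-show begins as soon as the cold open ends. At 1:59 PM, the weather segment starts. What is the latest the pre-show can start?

10:37 AM

The interview segment starts at 1:59 PM + 50 min = 2:49 PM.
The cold open ends at 2:49 PM − 252 min = 10:37 AM.
So the post-show starts at 10:37 AM.
The pre-show is bounded by the post-show, so the latest it can start is 10:37 AM.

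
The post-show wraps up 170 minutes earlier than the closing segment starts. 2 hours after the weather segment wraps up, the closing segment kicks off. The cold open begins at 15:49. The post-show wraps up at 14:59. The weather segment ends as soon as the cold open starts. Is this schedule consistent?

The weather segment ends at 15:49.
The closing segment starts at 15:49 + 120 min = 17:49.
The post-show ends at 17:49 − 170 min = 14:59.
That matches the stated 14:59, so the schedule is consistent.

Yes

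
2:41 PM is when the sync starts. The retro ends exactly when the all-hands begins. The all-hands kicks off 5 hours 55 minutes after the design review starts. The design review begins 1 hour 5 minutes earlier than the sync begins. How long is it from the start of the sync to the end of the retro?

The design review starts at 2:41 PM − 65 min = 1:36 PM.
The all-hands starts at 1:36 PM + 355 min = 7:31 PM.
So the retro ends at 7:31 PM.
From 2:41 PM to 7:31 PM is 290 minutes.

290 minutes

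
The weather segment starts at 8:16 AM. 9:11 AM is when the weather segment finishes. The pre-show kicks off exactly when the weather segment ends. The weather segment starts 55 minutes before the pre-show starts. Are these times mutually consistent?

The pre-show starts at 9:11 AM.
The weather segment starts at 9:11 AM − 55 min = 8:16 AM.
That matches the stated 8:16 AM, so the schedule is consistent.

Yes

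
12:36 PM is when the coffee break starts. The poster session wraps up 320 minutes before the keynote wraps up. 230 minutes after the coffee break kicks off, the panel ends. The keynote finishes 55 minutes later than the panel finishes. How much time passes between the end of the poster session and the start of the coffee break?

The panel ends at 12:36 PM + 230 min = 4:26 PM.
The keynote ends at 4:26 PM + 55 min = 5:21 PM.
The poster session ends at 5:21 PM − 320 min = 12:01 PM.
From 12:01 PM to 12:36 PM is 35 minutes.

35 minutes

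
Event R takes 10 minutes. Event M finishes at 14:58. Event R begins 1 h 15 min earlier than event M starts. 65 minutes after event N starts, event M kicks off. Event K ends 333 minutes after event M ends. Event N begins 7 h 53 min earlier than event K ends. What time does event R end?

Event K ends at 14:58 + 333 min = 20:31.
Event N starts at 20:31 − 473 min = 12:38.
Event M starts at 12:38 + 65 min = 13:43.
Event R starts at 13:43 − 75 min = 12:28.
Event R ends at 12:28 + 10 min = 12:38.

12:38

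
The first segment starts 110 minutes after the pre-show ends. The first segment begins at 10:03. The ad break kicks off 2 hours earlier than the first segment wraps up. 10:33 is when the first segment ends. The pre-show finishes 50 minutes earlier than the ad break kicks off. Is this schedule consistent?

No

The ad break starts at 10:33 − 120 min = 08:33.
The pre-show ends at 08:33 − 50 min = 07:43.
The first segment starts at 07:43 + 110 min = 09:33.
But the first segment is also said to start at 10:03 — a 30-minute conflict.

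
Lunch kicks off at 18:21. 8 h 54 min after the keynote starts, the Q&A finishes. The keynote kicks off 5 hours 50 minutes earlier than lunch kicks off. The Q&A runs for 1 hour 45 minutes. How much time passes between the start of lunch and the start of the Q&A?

1 h 19 min

The keynote starts at 18:21 − 350 min = 12:31.
The Q&A ends at 12:31 + 534 min = 21:25.
The Q&A starts at 21:25 − 105 min = 19:40.
From 18:21 to 19:40 is 1 h 19 min.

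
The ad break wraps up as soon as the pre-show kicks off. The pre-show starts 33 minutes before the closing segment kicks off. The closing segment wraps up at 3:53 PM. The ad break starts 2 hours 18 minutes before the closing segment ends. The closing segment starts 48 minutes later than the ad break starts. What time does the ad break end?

1:50 PM

The ad break starts at 3:53 PM − 138 min = 1:35 PM.
The closing segment starts at 1:35 PM + 48 min = 2:23 PM.
The pre-show starts at 2:23 PM − 33 min = 1:50 PM.
So the ad break ends at 1:50 PM.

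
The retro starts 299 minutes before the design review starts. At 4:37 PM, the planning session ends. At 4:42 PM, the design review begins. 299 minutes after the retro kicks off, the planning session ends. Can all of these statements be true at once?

The retro starts at 4:42 PM − 299 min = 11:43 AM.
The planning session ends at 11:43 AM + 299 min = 4:42 PM.
But the planning session is also said to end at 4:37 PM — a 5-minute conflict.

No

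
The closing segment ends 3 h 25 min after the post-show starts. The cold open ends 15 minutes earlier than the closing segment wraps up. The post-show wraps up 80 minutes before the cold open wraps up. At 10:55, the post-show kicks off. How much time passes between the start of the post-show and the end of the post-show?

The closing segment ends at 10:55 + 205 min = 14:20.
The cold open ends at 14:20 − 15 min = 14:05.
The post-show ends at 14:05 − 80 min = 12:45.
From 10:55 to 12:45 is 110 minutes.

110 minutes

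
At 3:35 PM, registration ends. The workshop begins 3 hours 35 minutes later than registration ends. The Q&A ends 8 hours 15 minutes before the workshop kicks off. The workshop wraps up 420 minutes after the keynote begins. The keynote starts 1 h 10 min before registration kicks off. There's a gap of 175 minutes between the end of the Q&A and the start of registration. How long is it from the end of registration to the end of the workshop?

The workshop starts at 3:35 PM + 215 min = 7:10 PM.
The Q&A ends at 7:10 PM − 495 min = 10:55 AM.
Registration starts at 10:55 AM + 175 min = 1:50 PM.
The keynote starts at 1:50 PM − 70 min = 12:40 PM.
The workshop ends at 12:40 PM + 420 min = 7:40 PM.
From 3:35 PM to 7:40 PM is 4 hours 5 minutes.

4 hours 5 minutes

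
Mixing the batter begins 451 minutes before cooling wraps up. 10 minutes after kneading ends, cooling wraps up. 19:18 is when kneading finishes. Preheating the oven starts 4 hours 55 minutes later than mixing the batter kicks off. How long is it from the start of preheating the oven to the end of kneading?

2 h 26 min

Cooling ends at 19:18 + 10 min = 19:28.
Mixing the batter starts at 19:28 − 451 min = 11:57.
Preheating the oven starts at 11:57 + 295 min = 16:52.
From 16:52 to 19:18 is 2 h 26 min.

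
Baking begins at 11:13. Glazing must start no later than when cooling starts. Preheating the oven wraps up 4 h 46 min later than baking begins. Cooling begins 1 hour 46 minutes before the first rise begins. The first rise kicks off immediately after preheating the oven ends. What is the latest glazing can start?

Preheating the oven ends at 11:13 + 286 min = 15:59.
So the first rise starts at 15:59.
Cooling starts at 15:59 − 106 min = 14:13.
Glazing is bounded by cooling, so the latest it can start is 14:13.

14:13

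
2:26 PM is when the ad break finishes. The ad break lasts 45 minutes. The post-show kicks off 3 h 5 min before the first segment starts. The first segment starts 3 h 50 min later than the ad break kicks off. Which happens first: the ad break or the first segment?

The ad break starts at 2:26 PM − 45 min = 1:41 PM.
The first segment starts at 1:41 PM + 230 min = 5:31 PM.
The ad break starts at 1:41 PM and the first segment starts at 5:31 PM, so the ad break is first.

the ad break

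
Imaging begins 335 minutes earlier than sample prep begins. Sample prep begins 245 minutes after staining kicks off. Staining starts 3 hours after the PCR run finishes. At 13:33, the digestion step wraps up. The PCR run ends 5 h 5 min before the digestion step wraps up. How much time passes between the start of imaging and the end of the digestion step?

The PCR run ends at 13:33 − 305 min = 08:28.
Staining starts at 08:28 + 180 min = 11:28.
Sample prep starts at 11:28 + 245 min = 15:33.
Imaging starts at 15:33 − 335 min = 09:58.
From 09:58 to 13:33 is 215 minutes.

215 minutes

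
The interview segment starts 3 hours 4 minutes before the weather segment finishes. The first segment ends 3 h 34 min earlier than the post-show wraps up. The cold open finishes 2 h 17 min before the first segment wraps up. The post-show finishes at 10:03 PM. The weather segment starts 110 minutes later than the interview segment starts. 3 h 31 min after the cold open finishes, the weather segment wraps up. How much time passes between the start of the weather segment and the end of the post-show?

The first segment ends at 10:03 PM − 214 min = 6:29 PM.
The cold open ends at 6:29 PM − 137 min = 4:12 PM.
The weather segment ends at 4:12 PM + 211 min = 7:43 PM.
The interview segment starts at 7:43 PM − 184 min = 4:39 PM.
The weather segment starts at 4:39 PM + 110 min = 6:29 PM.
From 6:29 PM to 10:03 PM is 214 minutes.

214 minutes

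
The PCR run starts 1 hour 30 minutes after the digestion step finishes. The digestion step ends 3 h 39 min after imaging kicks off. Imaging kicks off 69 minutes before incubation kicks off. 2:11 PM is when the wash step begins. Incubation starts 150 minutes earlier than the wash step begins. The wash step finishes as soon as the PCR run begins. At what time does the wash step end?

Incubation starts at 2:11 PM − 150 min = 11:41 AM.
Imaging starts at 11:41 AM − 69 min = 10:32 AM.
The digestion step ends at 10:32 AM + 219 min = 2:11 PM.
The PCR run starts at 2:11 PM + 90 min = 3:41 PM.
So the wash step ends at 3:41 PM.

3:41 PM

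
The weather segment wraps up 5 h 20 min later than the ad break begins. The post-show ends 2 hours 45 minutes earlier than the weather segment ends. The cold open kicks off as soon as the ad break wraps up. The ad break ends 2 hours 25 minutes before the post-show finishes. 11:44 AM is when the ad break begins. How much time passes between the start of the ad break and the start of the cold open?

10 minutes

The weather segment ends at 11:44 AM + 320 min = 5:04 PM.
The post-show ends at 5:04 PM − 165 min = 2:19 PM.
The ad break ends at 2:19 PM − 145 min = 11:54 AM.
So the cold open starts at 11:54 AM.
From 11:44 AM to 11:54 AM is 10 minutes.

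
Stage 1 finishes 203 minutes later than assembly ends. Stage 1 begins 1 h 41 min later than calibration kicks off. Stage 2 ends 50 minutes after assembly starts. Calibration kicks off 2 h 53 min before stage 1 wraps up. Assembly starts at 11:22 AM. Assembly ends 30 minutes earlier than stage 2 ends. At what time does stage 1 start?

Stage 2 ends at 11:22 AM + 50 min = 12:12 PM.
Assembly ends at 12:12 PM − 30 min = 11:42 AM.
Stage 1 ends at 11:42 AM + 203 min = 3:05 PM.
Calibration starts at 3:05 PM − 173 min = 12:12 PM.
Stage 1 starts at 12:12 PM + 101 min = 1:53 PM.

1:53 PM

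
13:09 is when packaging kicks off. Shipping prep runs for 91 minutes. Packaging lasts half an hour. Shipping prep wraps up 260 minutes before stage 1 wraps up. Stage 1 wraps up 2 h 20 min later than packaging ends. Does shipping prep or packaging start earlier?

Packaging ends at 13:09 + 30 min = 13:39.
Stage 1 ends at 13:39 + 140 min = 15:59.
Shipping prep ends at 15:59 − 260 min = 11:39.
Shipping prep starts at 11:39 − 91 min = 10:08.
Shipping prep starts at 10:08 and packaging starts at 13:09, so shipping prep is first.

shipping prep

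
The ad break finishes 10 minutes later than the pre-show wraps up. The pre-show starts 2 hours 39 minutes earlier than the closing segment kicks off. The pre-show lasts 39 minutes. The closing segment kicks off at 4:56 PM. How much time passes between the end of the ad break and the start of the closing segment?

The pre-show starts at 4:56 PM − 159 min = 2:17 PM.
The pre-show ends at 2:17 PM + 39 min = 2:56 PM.
The ad break ends at 2:56 PM + 10 min = 3:06 PM.
From 3:06 PM to 4:56 PM is 1 h 50 min.

1 h 50 min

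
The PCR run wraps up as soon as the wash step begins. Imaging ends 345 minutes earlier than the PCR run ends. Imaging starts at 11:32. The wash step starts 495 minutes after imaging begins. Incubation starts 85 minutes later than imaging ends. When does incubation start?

15:27

The wash step starts at 11:32 + 495 min = 19:47.
So the PCR run ends at 19:47.
Imaging ends at 19:47 − 345 min = 14:02.
Incubation starts at 14:02 + 85 min = 15:27.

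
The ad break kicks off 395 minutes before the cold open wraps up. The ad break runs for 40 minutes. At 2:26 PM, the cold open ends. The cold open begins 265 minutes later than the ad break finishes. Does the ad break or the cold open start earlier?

The ad break starts at 2:26 PM − 395 min = 7:51 AM.
The ad break ends at 7:51 AM + 40 min = 8:31 AM.
The cold open starts at 8:31 AM + 265 min = 12:56 PM.
The ad break starts at 7:51 AM and the cold open starts at 12:56 PM, so the ad break is first.

the ad break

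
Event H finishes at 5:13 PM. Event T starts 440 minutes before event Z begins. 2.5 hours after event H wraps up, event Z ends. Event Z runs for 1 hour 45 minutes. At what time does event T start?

10:38 AM

Event Z ends at 5:13 PM + 150 min = 7:43 PM.
Event Z starts at 7:43 PM − 105 min = 5:58 PM.
Event T starts at 5:58 PM − 440 min = 10:38 AM.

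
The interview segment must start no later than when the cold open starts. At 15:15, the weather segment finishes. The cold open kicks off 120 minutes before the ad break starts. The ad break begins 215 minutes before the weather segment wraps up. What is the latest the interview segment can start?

The ad break starts at 15:15 − 215 min = 11:40.
The cold open starts at 11:40 − 120 min = 09:40.
The interview segment is bounded by the cold open, so the latest it can start is 09:40.

09:40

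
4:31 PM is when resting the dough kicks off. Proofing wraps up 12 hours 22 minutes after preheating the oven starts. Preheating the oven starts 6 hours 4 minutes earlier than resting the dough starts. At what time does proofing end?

10:49 PM

Preheating the oven starts at 4:31 PM − 364 min = 10:27 AM.
Proofing ends at 10:27 AM + 742 min = 10:49 PM.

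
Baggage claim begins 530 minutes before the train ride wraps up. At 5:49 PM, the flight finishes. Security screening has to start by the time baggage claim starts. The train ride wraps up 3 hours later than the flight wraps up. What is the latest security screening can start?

11:59 AM

The train ride ends at 5:49 PM + 180 min = 8:49 PM.
Baggage claim starts at 8:49 PM − 530 min = 11:59 AM.
Security screening is bounded by baggage claim, so the latest it can start is 11:59 AM.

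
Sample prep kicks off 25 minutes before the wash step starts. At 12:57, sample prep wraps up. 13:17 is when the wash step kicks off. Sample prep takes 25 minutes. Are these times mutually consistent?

Sample prep starts at 13:17 − 25 min = 12:52.
Sample prep ends at 12:52 + 25 min = 13:17.
But sample prep is also said to end at 12:57 — a 20-minute conflict.

No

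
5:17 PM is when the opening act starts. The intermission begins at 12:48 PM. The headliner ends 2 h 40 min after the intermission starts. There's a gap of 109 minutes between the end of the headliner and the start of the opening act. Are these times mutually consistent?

Yes

The headliner ends at 12:48 PM + 160 min = 3:28 PM.
The opening act starts at 3:28 PM + 109 min = 5:17 PM.
That matches the stated 5:17 PM, so the schedule is consistent.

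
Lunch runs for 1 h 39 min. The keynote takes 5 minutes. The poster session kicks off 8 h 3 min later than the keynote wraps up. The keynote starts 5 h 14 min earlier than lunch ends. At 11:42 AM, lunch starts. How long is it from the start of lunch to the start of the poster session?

273 minutes

Lunch ends at 11:42 AM + 99 min = 1:21 PM.
The keynote starts at 1:21 PM − 314 min = 8:07 AM.
The keynote ends at 8:07 AM + 5 min = 8:12 AM.
The poster session starts at 8:12 AM + 483 min = 4:15 PM.
From 11:42 AM to 4:15 PM is 273 minutes.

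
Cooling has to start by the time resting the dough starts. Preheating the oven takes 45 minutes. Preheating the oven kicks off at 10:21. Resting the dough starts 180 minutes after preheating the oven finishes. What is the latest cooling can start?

Preheating the oven ends at 10:21 + 45 min = 11:06.
Resting the dough starts at 11:06 + 180 min = 14:06.
Cooling is bounded by resting the dough, so the latest it can start is 14:06.

14:06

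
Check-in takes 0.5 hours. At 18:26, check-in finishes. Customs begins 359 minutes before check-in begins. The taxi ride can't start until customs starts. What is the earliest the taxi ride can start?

Check-in starts at 18:26 − 30 min = 17:56.
Customs starts at 17:56 − 359 min = 11:57.
The taxi ride is bounded by customs, so the earliest it can start is 11:57.

11:57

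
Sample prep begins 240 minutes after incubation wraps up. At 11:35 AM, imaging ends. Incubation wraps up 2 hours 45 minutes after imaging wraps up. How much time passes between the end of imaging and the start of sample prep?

Incubation ends at 11:35 AM + 165 min = 2:20 PM.
Sample prep starts at 2:20 PM + 240 min = 6:20 PM.
From 11:35 AM to 6:20 PM is 6 h 45 min.

6 h 45 min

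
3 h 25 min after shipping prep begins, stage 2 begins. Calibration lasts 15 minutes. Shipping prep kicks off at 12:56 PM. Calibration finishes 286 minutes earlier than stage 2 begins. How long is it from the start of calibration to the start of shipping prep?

Stage 2 starts at 12:56 PM + 205 min = 4:21 PM.
Calibration ends at 4:21 PM − 286 min = 11:35 AM.
Calibration starts at 11:35 AM − 15 min = 11:20 AM.
From 11:20 AM to 12:56 PM is 1 hour 36 minutes.

1 hour 36 minutes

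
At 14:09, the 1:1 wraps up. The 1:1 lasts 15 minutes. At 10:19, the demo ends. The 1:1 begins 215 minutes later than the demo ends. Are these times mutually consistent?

The 1:1 starts at 10:19 + 215 min = 13:54.
The 1:1 ends at 13:54 + 15 min = 14:09.
That matches the stated 14:09, so the schedule is consistent.

Yes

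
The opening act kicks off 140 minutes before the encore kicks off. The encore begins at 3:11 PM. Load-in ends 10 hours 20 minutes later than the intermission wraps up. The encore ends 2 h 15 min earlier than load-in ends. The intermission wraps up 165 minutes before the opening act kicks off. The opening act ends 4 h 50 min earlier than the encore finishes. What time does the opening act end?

1:21 PM

The opening act starts at 3:11 PM − 140 min = 12:51 PM.
The intermission ends at 12:51 PM − 165 min = 10:06 AM.
Load-in ends at 10:06 AM + 620 min = 8:26 PM.
The encore ends at 8:26 PM − 135 min = 6:11 PM.
The opening act ends at 6:11 PM − 290 min = 1:21 PM.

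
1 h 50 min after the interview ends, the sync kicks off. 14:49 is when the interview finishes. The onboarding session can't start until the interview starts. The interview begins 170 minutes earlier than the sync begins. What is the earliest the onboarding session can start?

The sync starts at 14:49 + 110 min = 16:39.
The interview starts at 16:39 − 170 min = 13:49.
The onboarding session is bounded by the interview, so the earliest it can start is 13:49.

13:49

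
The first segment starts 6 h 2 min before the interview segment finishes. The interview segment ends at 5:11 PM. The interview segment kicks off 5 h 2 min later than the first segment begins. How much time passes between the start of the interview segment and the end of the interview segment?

60 minutes

The first segment starts at 5:11 PM − 362 min = 11:09 AM.
The interview segment starts at 11:09 AM + 302 min = 4:11 PM.
From 4:11 PM to 5:11 PM is 60 minutes.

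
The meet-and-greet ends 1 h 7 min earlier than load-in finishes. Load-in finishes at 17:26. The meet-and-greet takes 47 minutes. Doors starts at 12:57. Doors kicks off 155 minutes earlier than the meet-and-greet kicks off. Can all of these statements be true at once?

Yes

The meet-and-greet ends at 17:26 − 67 min = 16:19.
The meet-and-greet starts at 16:19 − 47 min = 15:32.
Doors starts at 15:32 − 155 min = 12:57.
That matches the stated 12:57, so the schedule is consistent.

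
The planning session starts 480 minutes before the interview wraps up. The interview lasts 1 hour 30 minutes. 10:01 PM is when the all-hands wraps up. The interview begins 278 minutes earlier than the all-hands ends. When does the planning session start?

The interview starts at 10:01 PM − 278 min = 5:23 PM.
The interview ends at 5:23 PM + 90 min = 6:53 PM.
The planning session starts at 6:53 PM − 480 min = 10:53 AM.

10:53 AM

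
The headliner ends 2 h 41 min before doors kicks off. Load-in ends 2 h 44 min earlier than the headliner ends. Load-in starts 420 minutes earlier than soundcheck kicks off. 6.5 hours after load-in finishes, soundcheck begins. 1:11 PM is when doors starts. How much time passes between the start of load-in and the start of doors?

5 h 55 min

The headliner ends at 1:11 PM − 161 min = 10:30 AM.
Load-in ends at 10:30 AM − 164 min = 7:46 AM.
Soundcheck starts at 7:46 AM + 390 min = 2:16 PM.
Load-in starts at 2:16 PM − 420 min = 7:16 AM.
From 7:16 AM to 1:11 PM is 5 h 55 min.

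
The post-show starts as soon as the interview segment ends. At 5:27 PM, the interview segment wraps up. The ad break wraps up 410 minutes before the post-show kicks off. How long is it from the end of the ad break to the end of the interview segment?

6 h 50 min

The post-show starts at 5:27 PM.
The ad break ends at 5:27 PM − 410 min = 10:37 AM.
From 10:37 AM to 5:27 PM is 6 h 50 min.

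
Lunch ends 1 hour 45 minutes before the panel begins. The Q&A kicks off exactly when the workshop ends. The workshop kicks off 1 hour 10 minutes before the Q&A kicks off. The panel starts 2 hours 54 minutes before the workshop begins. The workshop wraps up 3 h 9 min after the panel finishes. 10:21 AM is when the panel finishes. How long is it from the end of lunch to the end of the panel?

160 minutes

The workshop ends at 10:21 AM + 189 min = 1:30 PM.
So the Q&A starts at 1:30 PM.
The workshop starts at 1:30 PM − 70 min = 12:20 PM.
The panel starts at 12:20 PM − 174 min = 9:26 AM.
Lunch ends at 9:26 AM − 105 min = 7:41 AM.
From 7:41 AM to 10:21 AM is 160 minutes.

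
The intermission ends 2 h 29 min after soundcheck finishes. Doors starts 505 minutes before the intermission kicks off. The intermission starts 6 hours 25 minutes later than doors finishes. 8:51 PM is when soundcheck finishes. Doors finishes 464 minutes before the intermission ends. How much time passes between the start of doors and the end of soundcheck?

435 minutes

The intermission ends at 8:51 PM + 149 min = 11:20 PM.
Doors ends at 11:20 PM − 464 min = 3:36 PM.
The intermission starts at 3:36 PM + 385 min = 10:01 PM.
Doors starts at 10:01 PM − 505 min = 1:36 PM.
From 1:36 PM to 8:51 PM is 435 minutes.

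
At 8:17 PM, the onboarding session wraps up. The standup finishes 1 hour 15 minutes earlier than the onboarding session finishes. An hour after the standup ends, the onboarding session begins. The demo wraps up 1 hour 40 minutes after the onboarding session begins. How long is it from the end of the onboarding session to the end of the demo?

The standup ends at 8:17 PM − 75 min = 7:02 PM.
The onboarding session starts at 7:02 PM + 60 min = 8:02 PM.
The demo ends at 8:02 PM + 100 min = 9:42 PM.
From 8:17 PM to 9:42 PM is 1 h 25 min.

1 h 25 min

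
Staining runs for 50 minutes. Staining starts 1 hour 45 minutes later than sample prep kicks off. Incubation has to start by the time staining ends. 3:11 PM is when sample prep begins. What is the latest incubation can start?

Staining starts at 3:11 PM + 105 min = 4:56 PM.
Staining ends at 4:56 PM + 50 min = 5:46 PM.
Incubation is bounded by staining, so the latest it can start is 5:46 PM.

5:46 PM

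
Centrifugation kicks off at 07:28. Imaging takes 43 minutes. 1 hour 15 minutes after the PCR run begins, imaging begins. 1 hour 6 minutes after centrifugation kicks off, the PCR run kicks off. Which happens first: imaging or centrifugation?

The PCR run starts at 07:28 + 66 min = 08:34.
Imaging starts at 08:34 + 75 min = 09:49.
Imaging starts at 09:49 and centrifugation starts at 07:28, so centrifugation is first.

centrifugation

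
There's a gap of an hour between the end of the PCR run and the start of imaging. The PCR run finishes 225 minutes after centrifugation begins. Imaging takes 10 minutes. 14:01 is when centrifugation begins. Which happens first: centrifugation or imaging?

The PCR run ends at 14:01 + 225 min = 17:46.
Imaging starts at 17:46 + 60 min = 18:46.
Centrifugation starts at 14:01 and imaging starts at 18:46, so centrifugation is first.

centrifugation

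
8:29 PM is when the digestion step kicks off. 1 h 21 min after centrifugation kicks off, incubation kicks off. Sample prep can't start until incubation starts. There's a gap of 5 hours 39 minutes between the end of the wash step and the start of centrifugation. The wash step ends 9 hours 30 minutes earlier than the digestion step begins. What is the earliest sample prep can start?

The wash step ends at 8:29 PM − 570 min = 10:59 AM.
Centrifugation starts at 10:59 AM + 339 min = 4:38 PM.
Incubation starts at 4:38 PM + 81 min = 5:59 PM.
Sample prep is bounded by incubation, so the earliest it can start is 5:59 PM.

5:59 PM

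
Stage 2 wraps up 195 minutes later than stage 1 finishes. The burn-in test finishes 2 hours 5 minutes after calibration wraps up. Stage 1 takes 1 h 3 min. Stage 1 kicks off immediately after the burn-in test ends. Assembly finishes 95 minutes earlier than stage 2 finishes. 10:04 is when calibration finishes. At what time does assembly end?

The burn-in test ends at 10:04 + 125 min = 12:09.
So stage 1 starts at 12:09.
Stage 1 ends at 12:09 + 63 min = 13:12.
Stage 2 ends at 13:12 + 195 min = 16:27.
Assembly ends at 16:27 − 95 min = 14:52.

14:52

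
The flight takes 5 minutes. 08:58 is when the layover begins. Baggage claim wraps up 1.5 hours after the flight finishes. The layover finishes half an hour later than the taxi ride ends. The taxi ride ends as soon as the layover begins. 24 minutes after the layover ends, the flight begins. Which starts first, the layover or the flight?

The taxi ride ends at 08:58.
The layover ends at 08:58 + 30 min = 09:28.
The flight starts at 09:28 + 24 min = 09:52.
The layover starts at 08:58 and the flight starts at 09:52, so the layover is first.

the layover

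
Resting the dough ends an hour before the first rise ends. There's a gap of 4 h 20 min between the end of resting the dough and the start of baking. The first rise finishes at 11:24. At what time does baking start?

Resting the dough ends at 11:24 − 60 min = 10:24.
Baking starts at 10:24 + 260 min = 14:44.

14:44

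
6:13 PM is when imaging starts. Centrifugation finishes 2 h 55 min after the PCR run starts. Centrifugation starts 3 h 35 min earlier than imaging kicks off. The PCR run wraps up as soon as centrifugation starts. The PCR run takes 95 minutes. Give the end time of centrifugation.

Centrifugation starts at 6:13 PM − 215 min = 2:38 PM.
So the PCR run ends at 2:38 PM.
The PCR run starts at 2:38 PM − 95 min = 1:03 PM.
Centrifugation ends at 1:03 PM + 175 min = 3:58 PM.

3:58 PM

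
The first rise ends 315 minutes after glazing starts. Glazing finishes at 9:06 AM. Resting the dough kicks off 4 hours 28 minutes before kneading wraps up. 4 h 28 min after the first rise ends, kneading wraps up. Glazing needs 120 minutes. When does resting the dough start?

Glazing starts at 9:06 AM − 120 min = 7:06 AM.
The first rise ends at 7:06 AM + 315 min = 12:21 PM.
Kneading ends at 12:21 PM + 268 min = 4:49 PM.
Resting the dough starts at 4:49 PM − 268 min = 12:21 PM.

12:21 PM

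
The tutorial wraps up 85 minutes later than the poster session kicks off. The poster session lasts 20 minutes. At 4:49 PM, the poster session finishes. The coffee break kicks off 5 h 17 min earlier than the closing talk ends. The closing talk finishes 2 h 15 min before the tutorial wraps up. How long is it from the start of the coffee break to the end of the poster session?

The poster session starts at 4:49 PM − 20 min = 4:29 PM.
The tutorial ends at 4:29 PM + 85 min = 5:54 PM.
The closing talk ends at 5:54 PM − 135 min = 3:39 PM.
The coffee break starts at 3:39 PM − 317 min = 10:22 AM.
From 10:22 AM to 4:49 PM is 387 minutes.

387 minutes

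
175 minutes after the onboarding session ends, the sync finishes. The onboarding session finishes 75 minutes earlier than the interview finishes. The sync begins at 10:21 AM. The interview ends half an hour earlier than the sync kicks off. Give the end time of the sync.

11:31 AM

The interview ends at 10:21 AM − 30 min = 9:51 AM.
The onboarding session ends at 9:51 AM − 75 min = 8:36 AM.
The sync ends at 8:36 AM + 175 min = 11:31 AM.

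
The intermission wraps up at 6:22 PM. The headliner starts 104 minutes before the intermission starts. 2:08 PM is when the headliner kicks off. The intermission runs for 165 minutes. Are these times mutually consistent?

The intermission starts at 6:22 PM − 165 min = 3:37 PM.
The headliner starts at 3:37 PM − 104 min = 1:53 PM.
But the headliner is also said to start at 2:08 PM — a 15-minute conflict.

No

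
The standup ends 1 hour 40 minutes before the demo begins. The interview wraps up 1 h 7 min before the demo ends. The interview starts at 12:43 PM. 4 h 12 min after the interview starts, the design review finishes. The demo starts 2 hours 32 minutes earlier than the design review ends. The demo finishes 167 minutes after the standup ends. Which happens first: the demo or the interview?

the interview

The design review ends at 12:43 PM + 252 min = 4:55 PM.
The demo starts at 4:55 PM − 152 min = 2:23 PM.
The demo starts at 2:23 PM and the interview starts at 12:43 PM, so the interview is first.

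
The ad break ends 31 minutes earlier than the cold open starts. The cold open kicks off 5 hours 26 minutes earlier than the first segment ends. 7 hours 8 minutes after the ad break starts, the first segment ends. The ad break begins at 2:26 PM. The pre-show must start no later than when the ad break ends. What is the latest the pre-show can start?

The first segment ends at 2:26 PM + 428 min = 9:34 PM.
The cold open starts at 9:34 PM − 326 min = 4:08 PM.
The ad break ends at 4:08 PM − 31 min = 3:37 PM.
The pre-show is bounded by the ad break, so the latest it can start is 3:37 PM.

3:37 PM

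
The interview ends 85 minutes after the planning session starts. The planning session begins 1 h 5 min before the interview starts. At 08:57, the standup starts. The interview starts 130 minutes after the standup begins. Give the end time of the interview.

11:27

The interview starts at 08:57 + 130 min = 11:07.
The planning session starts at 11:07 − 65 min = 10:02.
The interview ends at 10:02 + 85 min = 11:27.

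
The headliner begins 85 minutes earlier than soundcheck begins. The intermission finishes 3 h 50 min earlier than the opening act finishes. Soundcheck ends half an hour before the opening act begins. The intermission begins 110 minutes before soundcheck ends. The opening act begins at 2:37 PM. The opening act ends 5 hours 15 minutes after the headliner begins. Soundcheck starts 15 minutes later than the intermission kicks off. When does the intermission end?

Soundcheck ends at 2:37 PM − 30 min = 2:07 PM.
The intermission starts at 2:07 PM − 110 min = 12:17 PM.
Soundcheck starts at 12:17 PM + 15 min = 12:32 PM.
The headliner starts at 12:32 PM − 85 min = 11:07 AM.
The opening act ends at 11:07 AM + 315 min = 4:22 PM.
The intermission ends at 4:22 PM − 230 min = 12:32 PM.

12:32 PM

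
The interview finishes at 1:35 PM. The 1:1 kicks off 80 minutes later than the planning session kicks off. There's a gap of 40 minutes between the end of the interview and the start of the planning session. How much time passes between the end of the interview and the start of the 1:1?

The planning session starts at 1:35 PM + 40 min = 2:15 PM.
The 1:1 starts at 2:15 PM + 80 min = 3:35 PM.
From 1:35 PM to 3:35 PM is 2 hours.

2 hours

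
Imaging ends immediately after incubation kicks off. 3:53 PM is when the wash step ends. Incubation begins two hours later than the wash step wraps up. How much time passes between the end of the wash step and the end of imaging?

Incubation starts at 3:53 PM + 120 min = 5:53 PM.
So imaging ends at 5:53 PM.
From 3:53 PM to 5:53 PM is 120 minutes.

120 minutes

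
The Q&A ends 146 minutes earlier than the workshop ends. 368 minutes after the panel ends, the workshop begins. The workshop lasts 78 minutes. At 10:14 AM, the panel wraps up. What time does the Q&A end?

3:14 PM

The workshop starts at 10:14 AM + 368 min = 4:22 PM.
The workshop ends at 4:22 PM + 78 min = 5:40 PM.
The Q&A ends at 5:40 PM − 146 min = 3:14 PM.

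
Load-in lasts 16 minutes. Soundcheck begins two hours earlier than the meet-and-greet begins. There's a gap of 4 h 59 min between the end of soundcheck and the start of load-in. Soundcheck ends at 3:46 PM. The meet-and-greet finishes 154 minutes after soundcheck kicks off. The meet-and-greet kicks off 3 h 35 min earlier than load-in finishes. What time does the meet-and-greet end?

6:00 PM

Load-in starts at 3:46 PM + 299 min = 8:45 PM.
Load-in ends at 8:45 PM + 16 min = 9:01 PM.
The meet-and-greet starts at 9:01 PM − 215 min = 5:26 PM.
Soundcheck starts at 5:26 PM − 120 min = 3:26 PM.
The meet-and-greet ends at 3:26 PM + 154 min = 6:00 PM.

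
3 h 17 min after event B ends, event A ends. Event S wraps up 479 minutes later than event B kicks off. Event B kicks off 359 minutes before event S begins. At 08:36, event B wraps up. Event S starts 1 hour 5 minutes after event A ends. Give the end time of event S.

Event A ends at 08:36 + 197 min = 11:53.
Event S starts at 11:53 + 65 min = 12:58.
Event B starts at 12:58 − 359 min = 06:59.
Event S ends at 06:59 + 479 min = 14:58.

14:58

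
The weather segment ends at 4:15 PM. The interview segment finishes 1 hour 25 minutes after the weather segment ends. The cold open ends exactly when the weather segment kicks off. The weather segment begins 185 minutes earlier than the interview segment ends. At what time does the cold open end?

2:35 PM

The interview segment ends at 4:15 PM + 85 min = 5:40 PM.
The weather segment starts at 5:40 PM − 185 min = 2:35 PM.
So the cold open ends at 2:35 PM.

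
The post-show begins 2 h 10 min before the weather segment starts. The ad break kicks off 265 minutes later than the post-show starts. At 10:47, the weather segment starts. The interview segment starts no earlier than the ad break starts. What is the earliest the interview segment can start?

The post-show starts at 10:47 − 130 min = 08:37.
The ad break starts at 08:37 + 265 min = 13:02.
The interview segment is bounded by the ad break, so the earliest it can start is 13:02.

13:02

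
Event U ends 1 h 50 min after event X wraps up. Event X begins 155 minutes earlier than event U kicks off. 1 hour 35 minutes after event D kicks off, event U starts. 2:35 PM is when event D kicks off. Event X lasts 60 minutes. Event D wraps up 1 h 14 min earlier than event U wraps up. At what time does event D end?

3:11 PM

Event U starts at 2:35 PM + 95 min = 4:10 PM.
Event X starts at 4:10 PM − 155 min = 1:35 PM.
Event X ends at 1:35 PM + 60 min = 2:35 PM.
Event U ends at 2:35 PM + 110 min = 4:25 PM.
Event D ends at 4:25 PM − 74 min = 3:11 PM.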